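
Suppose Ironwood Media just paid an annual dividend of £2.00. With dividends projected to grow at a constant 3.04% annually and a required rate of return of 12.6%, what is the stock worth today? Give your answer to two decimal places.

£21.56

Gordon growth model: P₀ = D₁/(r − g). D₁ = 2.00 × (1 + 0.0304) = 2.0608.
P₀ = 2.0608 / (0.126 − 0.0304) = 2.0608 / 0.0956 = 21.5565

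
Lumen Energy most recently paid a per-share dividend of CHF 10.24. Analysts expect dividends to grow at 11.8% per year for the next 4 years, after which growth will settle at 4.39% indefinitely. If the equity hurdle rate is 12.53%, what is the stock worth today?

Two-stage DDM. Project D₁…D_4 at 0.118, terminal growth 0.0439, discount at r = 0.1253.
D_1 = 11.4483
D_2 = 12.7992
D_3 = 14.3095
D_4 = 15.9981
Terminal value at t=4: TV = D_5/(r−g) = 16.7004/(0.1253−0.0439) = 205.1642
P₀ = 11.4483/(1+0.1253)^1 + 12.7992/(1+0.1253)^2 + 14.3095/(1+0.1253)^3 + 15.9981/(1+0.1253)^4 + 205.1642/(1+0.1253)^4 = 168.2465

CHF 168.25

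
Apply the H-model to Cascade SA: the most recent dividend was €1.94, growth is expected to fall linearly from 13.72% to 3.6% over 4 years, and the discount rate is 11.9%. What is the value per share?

H-model: P₀ = D₀[(1+g_L) + H(g_S−g_L)]/(r−g_L), with H = 4/2 = 2.
P₀ = 1.94 × [(1+0.036) + 2×(0.1372−0.036)] / (0.119−0.036)
   = 1.94 × 1.2384 / 0.083 = 28.9457

€28.95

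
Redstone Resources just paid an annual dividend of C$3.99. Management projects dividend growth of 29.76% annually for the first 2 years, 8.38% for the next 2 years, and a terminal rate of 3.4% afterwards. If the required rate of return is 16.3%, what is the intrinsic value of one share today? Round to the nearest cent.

C$52.94

Three-stage DDM. Project D₁…D_4; terminal Gordon value at t=4 with g = 0.034; discount at r = 0.163.
D_1 = 5.1774
D_2 = 6.7182
D_3 = 7.2812
D_4 = 7.8914
TV_4 = 8.1597/(0.163−0.034) = 63.2534
P₀ = Σ Dₜ/(1+r)ᵗ + TV_4/(1+r)^4 = 52.9363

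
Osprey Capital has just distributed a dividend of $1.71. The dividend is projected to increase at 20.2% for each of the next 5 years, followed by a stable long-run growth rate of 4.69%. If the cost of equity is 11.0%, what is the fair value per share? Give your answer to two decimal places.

Two-stage DDM. Project D₁…D_5 at 0.202, terminal growth 0.0469, discount at r = 0.11.
D_1 = 2.0554
D_2 = 2.4706
D_3 = 2.9697
D_4 = 3.5696
D_5 = 4.2906
Terminal value at t=5: TV = D_6/(r−g) = 4.4918/(0.11−0.0469) = 71.1860
P₀ = 2.0554/(1+0.11)^1 + 2.4706/(1+0.11)^2 + 2.9697/(1+0.11)^3 + 3.5696/(1+0.11)^4 + 4.2906/(1+0.11)^5 + 71.1860/(1+0.11)^5 = 53.1714

$53.17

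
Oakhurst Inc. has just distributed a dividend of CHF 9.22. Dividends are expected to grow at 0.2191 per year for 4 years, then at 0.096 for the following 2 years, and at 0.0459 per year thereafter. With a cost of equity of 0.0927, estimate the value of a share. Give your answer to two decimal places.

Three-stage DDM. Project D₁…D_6; terminal Gordon value at t=6 with g = 0.0459; discount at r = 0.0927.
D_1 = 11.2401
D_2 = 13.7028
D_3 = 16.7051
D_4 = 20.3652
D_5 = 22.3202
D_6 = 24.4630
TV_6 = 25.5858/(0.0927−0.0459) = 546.7058
P₀ = Σ Dₜ/(1+r)ᵗ + TV_6/(1+r)^6 = 398.7316

CHF 398.73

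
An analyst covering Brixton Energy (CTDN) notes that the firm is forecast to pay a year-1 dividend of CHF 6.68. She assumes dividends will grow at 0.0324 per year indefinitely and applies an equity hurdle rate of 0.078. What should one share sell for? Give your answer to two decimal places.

Gordon growth model: P₀ = D₁/(r − g), with D₁ = 6.68 given directly.
P₀ = 6.6800 / (0.078 − 0.0324) = 6.6800 / 0.0456 = 146.4912

CHF 146.49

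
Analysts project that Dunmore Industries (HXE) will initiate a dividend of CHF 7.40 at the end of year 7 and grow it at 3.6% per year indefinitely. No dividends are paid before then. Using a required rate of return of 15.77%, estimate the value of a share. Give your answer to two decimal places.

CHF 25.26

Deferred-dividend DDM. At t=6 the remaining stream is a growing perpetuity with first payment D_7 = 7.40.
V_6 = D_7/(r−g) = 7.40/(0.1577−0.036) = 60.8053
P₀ = V_6/(1+r)^6 = 60.8053/(1+0.1577)^6 = 25.2560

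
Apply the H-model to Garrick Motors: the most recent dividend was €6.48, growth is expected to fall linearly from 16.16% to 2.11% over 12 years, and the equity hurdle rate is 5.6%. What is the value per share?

€346.11

H-model: P₀ = D₀[(1+g_L) + H(g_S−g_L)]/(r−g_L), with H = 12/2 = 6.
P₀ = 6.48 × [(1+0.0211) + 6×(0.1616−0.0211)] / (0.056−0.0211)
   = 6.48 × 1.8641 / 0.0349 = 346.1137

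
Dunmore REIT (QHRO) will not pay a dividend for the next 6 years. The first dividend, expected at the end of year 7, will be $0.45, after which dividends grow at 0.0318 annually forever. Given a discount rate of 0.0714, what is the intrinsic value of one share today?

$7.51

Deferred-dividend DDM. At t=6 the remaining stream is a growing perpetuity with first payment D_7 = 0.45.
V_6 = D_7/(r−g) = 0.45/(0.0714−0.0318) = 11.3636
P₀ = V_6/(1+r)^6 = 11.3636/(1+0.0714)^6 = 7.5129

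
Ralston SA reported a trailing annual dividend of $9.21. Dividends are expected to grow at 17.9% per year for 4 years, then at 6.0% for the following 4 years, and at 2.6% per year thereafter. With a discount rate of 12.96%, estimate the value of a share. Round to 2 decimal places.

$162.37

Three-stage DDM. Project D₁…D_8; terminal Gordon value at t=8 with g = 0.026; discount at r = 0.1296.
D_1 = 10.8586
D_2 = 12.8023
D_3 = 15.0939
D_4 = 17.7957
D_5 = 18.8634
D_6 = 19.9952
D_7 = 21.1950
D_8 = 22.4666
TV_8 = 23.0508/(0.1296−0.026) = 222.4979
P₀ = Σ Dₜ/(1+r)ᵗ + TV_8/(1+r)^8 = 162.3674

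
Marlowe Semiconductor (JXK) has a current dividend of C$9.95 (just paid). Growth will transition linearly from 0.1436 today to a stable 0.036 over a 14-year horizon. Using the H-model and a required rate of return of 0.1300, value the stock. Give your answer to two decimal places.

H-model: P₀ = D₀[(1+g_L) + H(g_S−g_L)]/(r−g_L), with H = 14/2 = 7.
P₀ = 9.95 × [(1+0.036) + 7×(0.1436−0.036)] / (0.13−0.036)
   = 9.95 × 1.7892 / 0.094 = 189.3887

C$189.39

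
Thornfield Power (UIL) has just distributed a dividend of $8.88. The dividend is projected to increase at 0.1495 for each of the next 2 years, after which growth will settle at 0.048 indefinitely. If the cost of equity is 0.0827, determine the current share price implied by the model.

Two-stage DDM. Project D₁…D_2 at 0.1495, terminal growth 0.048, discount at r = 0.0827.
D_1 = 10.2076
D_2 = 11.7336
Terminal value at t=2: TV = D_3/(r−g) = 12.2968/(0.0827−0.048) = 354.3747
P₀ = 10.2076/(1+0.0827)^1 + 11.7336/(1+0.0827)^2 + 354.3747/(1+0.0827)^2 = 321.7432

$321.74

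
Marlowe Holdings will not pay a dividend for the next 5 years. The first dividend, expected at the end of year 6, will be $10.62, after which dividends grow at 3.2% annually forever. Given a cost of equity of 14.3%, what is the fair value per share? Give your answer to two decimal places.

Deferred-dividend DDM. At t=5 the remaining stream is a growing perpetuity with first payment D_6 = 10.62.
V_5 = D_6/(r−g) = 10.62/(0.143−0.032) = 95.6757
P₀ = V_5/(1+r)^5 = 95.6757/(1+0.143)^5 = 49.0422

$49.04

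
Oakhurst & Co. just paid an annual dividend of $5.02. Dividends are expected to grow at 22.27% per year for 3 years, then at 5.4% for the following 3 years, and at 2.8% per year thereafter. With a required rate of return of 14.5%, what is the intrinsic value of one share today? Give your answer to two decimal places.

Three-stage DDM. Project D₁…D_6; terminal Gordon value at t=6 with g = 0.028; discount at r = 0.145.
D_1 = 6.1380
D_2 = 7.5049
D_3 = 9.1762
D_4 = 9.6717
D_5 = 10.1940
D_6 = 10.7445
TV_6 = 11.0453/(0.145−0.028) = 94.4045
P₀ = Σ Dₜ/(1+r)ᵗ + TV_6/(1+r)^6 = 74.6678

$74.67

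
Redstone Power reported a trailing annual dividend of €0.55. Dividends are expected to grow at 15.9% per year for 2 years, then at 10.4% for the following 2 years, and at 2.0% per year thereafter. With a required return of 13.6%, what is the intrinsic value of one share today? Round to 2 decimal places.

€6.99

Three-stage DDM. Project D₁…D_4; terminal Gordon value at t=4 with g = 0.02; discount at r = 0.136.
D_1 = 0.6375
D_2 = 0.7388
D_3 = 0.8156
D_4 = 0.9005
TV_4 = 0.9185/(0.136−0.02) = 7.9179
P₀ = Σ Dₜ/(1+r)ᵗ + TV_4/(1+r)^4 = 6.9851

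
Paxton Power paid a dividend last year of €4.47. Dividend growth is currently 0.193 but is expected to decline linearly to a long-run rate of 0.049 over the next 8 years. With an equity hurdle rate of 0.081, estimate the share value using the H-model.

€226.99

H-model: P₀ = D₀[(1+g_L) + H(g_S−g_L)]/(r−g_L), with H = 8/2 = 4.
P₀ = 4.47 × [(1+0.049) + 4×(0.193−0.049)] / (0.081−0.049)
   = 4.47 × 1.6250 / 0.032 = 226.9922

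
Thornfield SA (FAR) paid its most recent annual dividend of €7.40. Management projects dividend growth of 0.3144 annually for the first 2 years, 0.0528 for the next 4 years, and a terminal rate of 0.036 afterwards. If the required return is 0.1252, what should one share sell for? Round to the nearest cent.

€142.93

Three-stage DDM. Project D₁…D_6; terminal Gordon value at t=6 with g = 0.036; discount at r = 0.1252.
D_1 = 9.7266
D_2 = 12.7846
D_3 = 13.4596
D_4 = 14.1703
D_5 = 14.9185
D_6 = 15.7062
TV_6 = 16.2716/(0.1252−0.036) = 182.4170
P₀ = Σ Dₜ/(1+r)ᵗ + TV_6/(1+r)^6 = 142.9257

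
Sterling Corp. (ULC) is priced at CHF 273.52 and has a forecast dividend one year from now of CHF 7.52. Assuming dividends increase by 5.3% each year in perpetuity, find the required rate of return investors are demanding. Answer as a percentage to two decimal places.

8.05%

Rearranging the constant-growth DDM: r = D₁/P₀ + g.
r = 7.5200 / 273.52 + 0.053 = 0.02749 + 0.053 = 0.08049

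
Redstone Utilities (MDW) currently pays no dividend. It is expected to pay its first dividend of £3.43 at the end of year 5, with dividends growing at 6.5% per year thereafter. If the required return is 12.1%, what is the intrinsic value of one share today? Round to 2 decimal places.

Deferred-dividend DDM. At t=4 the remaining stream is a growing perpetuity with first payment D_5 = 3.43.
V_4 = D_5/(r−g) = 3.43/(0.121−0.065) = 61.2500
P₀ = V_4/(1+r)^4 = 61.2500/(1+0.121)^4 = 38.7868

£38.79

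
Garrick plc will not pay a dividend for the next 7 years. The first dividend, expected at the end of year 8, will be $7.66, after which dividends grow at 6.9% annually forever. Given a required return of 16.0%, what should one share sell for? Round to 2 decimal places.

Deferred-dividend DDM. At t=7 the remaining stream is a growing perpetuity with first payment D_8 = 7.66.
V_7 = D_8/(r−g) = 7.66/(0.16−0.069) = 84.1758
P₀ = V_7/(1+r)^7 = 84.1758/(1+0.16)^7 = 29.7839

$29.78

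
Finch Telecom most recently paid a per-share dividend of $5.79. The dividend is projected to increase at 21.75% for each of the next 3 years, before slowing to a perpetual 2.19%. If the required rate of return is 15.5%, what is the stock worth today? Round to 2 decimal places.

Two-stage DDM. Project D₁…D_3 at 0.2175, terminal growth 0.0219, discount at r = 0.155.
D_1 = 7.0493
D_2 = 8.5826
D_3 = 10.4493
Terminal value at t=3: TV = D_4/(r−g) = 10.6781/(0.155−0.0219) = 80.2261
P₀ = 7.0493/(1+0.155)^1 + 8.5826/(1+0.155)^2 + 10.4493/(1+0.155)^3 + 80.2261/(1+0.155)^3 = 71.3865

$71.39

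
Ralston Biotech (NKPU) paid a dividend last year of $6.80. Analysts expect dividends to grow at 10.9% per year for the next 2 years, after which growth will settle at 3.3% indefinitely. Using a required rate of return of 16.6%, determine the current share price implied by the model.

Two-stage DDM. Project D₁…D_2 at 0.109, terminal growth 0.033, discount at r = 0.166.
D_1 = 7.5412
D_2 = 8.3632
Terminal value at t=2: TV = D_3/(r−g) = 8.6392/(0.166−0.033) = 64.9562
P₀ = 7.5412/(1+0.166)^1 + 8.3632/(1+0.166)^2 + 64.9562/(1+0.166)^2 = 60.3965

$60.40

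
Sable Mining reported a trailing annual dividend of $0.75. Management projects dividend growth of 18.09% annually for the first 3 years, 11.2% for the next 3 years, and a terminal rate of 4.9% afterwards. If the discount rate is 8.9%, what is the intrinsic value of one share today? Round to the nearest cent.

$32.35

Three-stage DDM. Project D₁…D_6; terminal Gordon value at t=6 with g = 0.049; discount at r = 0.089.
D_1 = 0.8857
D_2 = 1.0459
D_3 = 1.2351
D_4 = 1.3734
D_5 = 1.5273
D_6 = 1.6983
TV_6 = 1.7815/(0.089−0.049) = 44.5380
P₀ = Σ Dₜ/(1+r)ᵗ + TV_6/(1+r)^6 = 32.3467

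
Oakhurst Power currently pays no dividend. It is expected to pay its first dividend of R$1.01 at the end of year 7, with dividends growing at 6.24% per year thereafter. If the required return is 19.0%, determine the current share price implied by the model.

R$2.79

Deferred-dividend DDM. At t=6 the remaining stream is a growing perpetuity with first payment D_7 = 1.01.
V_6 = D_7/(r−g) = 1.01/(0.19−0.0624) = 7.9154
P₀ = V_6/(1+r)^6 = 7.9154/(1+0.19)^6 = 2.7873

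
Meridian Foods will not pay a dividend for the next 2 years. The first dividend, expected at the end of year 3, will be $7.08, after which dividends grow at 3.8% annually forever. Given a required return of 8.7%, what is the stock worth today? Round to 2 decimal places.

Deferred-dividend DDM. At t=2 the remaining stream is a growing perpetuity with first payment D_3 = 7.08.
V_2 = D_3/(r−g) = 7.08/(0.087−0.038) = 144.4898
P₀ = V_2/(1+r)^2 = 144.4898/(1+0.087)^2 = 122.2864

$122.29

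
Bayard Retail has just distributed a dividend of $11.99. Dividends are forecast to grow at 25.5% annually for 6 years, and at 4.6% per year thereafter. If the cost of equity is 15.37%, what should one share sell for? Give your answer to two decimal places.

Two-stage DDM. Project D₁…D_6 at 0.255, terminal growth 0.046, discount at r = 0.1537.
D_1 = 15.0474
D_2 = 18.8845
D_3 = 23.7001
D_4 = 29.7436
D_5 = 37.3283
D_6 = 46.8470
Terminal value at t=6: TV = D_7/(r−g) = 49.0019/(0.1537−0.046) = 454.9855
P₀ = 15.0474/(1+0.1537)^1 + 18.8845/(1+0.1537)^2 + 23.7001/(1+0.1537)^3 + 29.7436/(1+0.1537)^4 + 37.3283/(1+0.1537)^5 + 46.8470/(1+0.1537)^6 + 454.9855/(1+0.1537)^6 = 290.5311

$290.53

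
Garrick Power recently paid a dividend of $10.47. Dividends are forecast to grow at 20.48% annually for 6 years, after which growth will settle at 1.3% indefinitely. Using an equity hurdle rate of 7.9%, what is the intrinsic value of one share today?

Two-stage DDM. Project D₁…D_6 at 0.2048, terminal growth 0.013, discount at r = 0.079.
D_1 = 12.6143
D_2 = 15.1977
D_3 = 18.3101
D_4 = 22.0601
D_5 = 26.5779
D_6 = 32.0211
Terminal value at t=6: TV = D_7/(r−g) = 32.4374/(0.079−0.013) = 491.4756
P₀ = 12.6143/(1+0.079)^1 + 15.1977/(1+0.079)^2 + 18.3101/(1+0.079)^3 + 22.0601/(1+0.079)^4 + 26.5779/(1+0.079)^5 + 32.0211/(1+0.079)^6 + 491.4756/(1+0.079)^6 = 405.4979

$405.50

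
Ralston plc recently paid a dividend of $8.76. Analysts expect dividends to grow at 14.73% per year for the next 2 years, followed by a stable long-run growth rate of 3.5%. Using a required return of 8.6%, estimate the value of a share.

$217.44

Two-stage DDM. Project D₁…D_2 at 0.1473, terminal growth 0.035, discount at r = 0.086.
D_1 = 10.0503
D_2 = 11.5308
Terminal value at t=2: TV = D_3/(r−g) = 11.9343/(0.086−0.035) = 234.0067
P₀ = 10.0503/(1+0.086)^1 + 11.5308/(1+0.086)^2 + 234.0067/(1+0.086)^2 = 217.4436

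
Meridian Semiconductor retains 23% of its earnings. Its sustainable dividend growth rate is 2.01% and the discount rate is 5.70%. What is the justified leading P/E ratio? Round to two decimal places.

Payout ratio b = 1 − 0.23 = 0.77.
Justified leading P/E = b/(r−g) = 0.77/(0.057−0.0201) = 20.8672

20.87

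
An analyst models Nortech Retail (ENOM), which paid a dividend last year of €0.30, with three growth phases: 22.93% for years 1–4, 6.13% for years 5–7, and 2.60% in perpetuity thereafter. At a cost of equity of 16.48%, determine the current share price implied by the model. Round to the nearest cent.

€4.39

Three-stage DDM. Project D₁…D_7; terminal Gordon value at t=7 with g = 0.026; discount at r = 0.1648.
D_1 = 0.3688
D_2 = 0.4534
D_3 = 0.5573
D_4 = 0.6851
D_5 = 0.7271
D_6 = 0.7717
D_7 = 0.8190
TV_7 = 0.8403/(0.1648−0.026) = 6.0538
P₀ = Σ Dₜ/(1+r)ᵗ + TV_7/(1+r)^7 = 4.3861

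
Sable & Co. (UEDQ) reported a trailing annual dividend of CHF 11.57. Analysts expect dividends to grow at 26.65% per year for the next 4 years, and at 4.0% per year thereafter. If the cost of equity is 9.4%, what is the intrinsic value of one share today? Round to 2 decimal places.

CHF 467.88

Two-stage DDM. Project D₁…D_4 at 0.2665, terminal growth 0.04, discount at r = 0.094.
D_1 = 14.6534
D_2 = 18.5585
D_3 = 23.5044
D_4 = 29.7683
Terminal value at t=4: TV = D_5/(r−g) = 30.9590/(0.094−0.04) = 573.3155
P₀ = 14.6534/(1+0.094)^1 + 18.5585/(1+0.094)^2 + 23.5044/(1+0.094)^3 + 29.7683/(1+0.094)^4 + 573.3155/(1+0.094)^4 = 467.8775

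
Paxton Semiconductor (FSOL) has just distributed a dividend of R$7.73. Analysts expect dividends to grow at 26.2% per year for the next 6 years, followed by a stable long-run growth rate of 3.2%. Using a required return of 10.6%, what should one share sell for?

R$313.42

Two-stage DDM. Project D₁…D_6 at 0.262, terminal growth 0.032, discount at r = 0.106.
D_1 = 9.7553
D_2 = 12.3111
D_3 = 15.5367
D_4 = 19.6073
D_5 = 24.7444
D_6 = 31.2274
Terminal value at t=6: TV = D_7/(r−g) = 32.2267/(0.106−0.032) = 435.4954
P₀ = 9.7553/(1+0.106)^1 + 12.3111/(1+0.106)^2 + 15.5367/(1+0.106)^3 + 19.6073/(1+0.106)^4 + 24.7444/(1+0.106)^5 + 31.2274/(1+0.106)^6 + 435.4954/(1+0.106)^6 = 313.4175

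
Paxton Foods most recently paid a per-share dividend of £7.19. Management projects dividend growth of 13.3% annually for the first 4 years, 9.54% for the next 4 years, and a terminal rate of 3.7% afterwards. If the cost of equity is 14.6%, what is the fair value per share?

Three-stage DDM. Project D₁…D_8; terminal Gordon value at t=8 with g = 0.037; discount at r = 0.146.
D_1 = 8.1463
D_2 = 9.2297
D_3 = 10.4573
D_4 = 11.8481
D_5 = 12.9784
D_6 = 14.2165
D_7 = 15.5728
D_8 = 17.0584
TV_8 = 17.6896/(0.146−0.037) = 162.2900
P₀ = Σ Dₜ/(1+r)ᵗ + TV_8/(1+r)^8 = 107.0811

£107.08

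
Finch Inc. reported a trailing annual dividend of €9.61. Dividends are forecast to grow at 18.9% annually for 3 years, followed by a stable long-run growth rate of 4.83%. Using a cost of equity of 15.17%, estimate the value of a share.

€137.94

Two-stage DDM. Project D₁…D_3 at 0.189, terminal growth 0.0483, discount at r = 0.1517.
D_1 = 11.4263
D_2 = 13.5859
D_3 = 16.1536
Terminal value at t=3: TV = D_4/(r−g) = 16.9338/(0.1517−0.0483) = 163.7699
P₀ = 11.4263/(1+0.1517)^1 + 13.5859/(1+0.1517)^2 + 16.1536/(1+0.1517)^3 + 163.7699/(1+0.1517)^3 = 137.9433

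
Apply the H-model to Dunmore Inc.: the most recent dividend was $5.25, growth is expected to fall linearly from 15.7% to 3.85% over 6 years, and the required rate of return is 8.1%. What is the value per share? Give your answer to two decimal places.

$172.20

H-model: P₀ = D₀[(1+g_L) + H(g_S−g_L)]/(r−g_L), with H = 6/2 = 3.
P₀ = 5.25 × [(1+0.0385) + 3×(0.157−0.0385)] / (0.081−0.0385)
   = 5.25 × 1.3940 / 0.0425 = 172.2000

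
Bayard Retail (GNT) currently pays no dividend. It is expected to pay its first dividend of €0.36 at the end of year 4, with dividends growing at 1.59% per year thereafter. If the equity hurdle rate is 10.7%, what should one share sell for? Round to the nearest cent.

€2.91

Deferred-dividend DDM. At t=3 the remaining stream is a growing perpetuity with first payment D_4 = 0.36.
V_3 = D_4/(r−g) = 0.36/(0.107−0.0159) = 3.9517
P₀ = V_3/(1+r)^3 = 3.9517/(1+0.107)^3 = 2.9130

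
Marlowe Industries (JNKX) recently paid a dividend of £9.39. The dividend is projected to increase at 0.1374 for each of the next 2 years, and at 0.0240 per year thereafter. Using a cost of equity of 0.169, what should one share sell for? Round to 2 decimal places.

Two-stage DDM. Project D₁…D_2 at 0.1374, terminal growth 0.024, discount at r = 0.169.
D_1 = 10.6802
D_2 = 12.1476
Terminal value at t=2: TV = D_3/(r−g) = 12.4392/(0.169−0.024) = 85.7875
P₀ = 10.6802/(1+0.169)^1 + 12.1476/(1+0.169)^2 + 85.7875/(1+0.169)^2 = 80.8016

£80.80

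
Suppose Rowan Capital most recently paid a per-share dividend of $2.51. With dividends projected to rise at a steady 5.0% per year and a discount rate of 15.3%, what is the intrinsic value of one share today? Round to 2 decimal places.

Gordon growth model: P₀ = D₁/(r − g). D₁ = 2.51 × (1 + 0.05) = 2.6355.
P₀ = 2.6355 / (0.153 − 0.05) = 2.6355 / 0.103 = 25.5874

$25.59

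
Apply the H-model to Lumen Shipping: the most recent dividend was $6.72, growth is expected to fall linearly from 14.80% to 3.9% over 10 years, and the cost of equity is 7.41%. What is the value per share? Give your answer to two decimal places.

$303.26

H-model: P₀ = D₀[(1+g_L) + H(g_S−g_L)]/(r−g_L), with H = 10/2 = 5.
P₀ = 6.72 × [(1+0.039) + 5×(0.148−0.039)] / (0.0741−0.039)
   = 6.72 × 1.5840 / 0.0351 = 303.2615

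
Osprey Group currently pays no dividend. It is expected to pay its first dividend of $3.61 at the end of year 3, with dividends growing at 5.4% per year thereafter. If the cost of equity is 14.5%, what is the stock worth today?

$30.26

Deferred-dividend DDM. At t=2 the remaining stream is a growing perpetuity with first payment D_3 = 3.61.
V_2 = D_3/(r−g) = 3.61/(0.145−0.054) = 39.6703
P₀ = V_2/(1+r)^2 = 39.6703/(1+0.145)^2 = 30.2590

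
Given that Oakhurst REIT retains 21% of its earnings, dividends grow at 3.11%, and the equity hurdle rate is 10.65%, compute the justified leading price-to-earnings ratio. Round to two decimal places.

10.48

Payout ratio b = 1 − 0.21 = 0.79.
Justified leading P/E = b/(r−g) = 0.79/(0.1065−0.0311) = 10.4775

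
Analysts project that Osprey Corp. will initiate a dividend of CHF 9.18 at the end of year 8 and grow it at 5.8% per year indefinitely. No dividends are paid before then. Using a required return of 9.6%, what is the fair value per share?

Deferred-dividend DDM. At t=7 the remaining stream is a growing perpetuity with first payment D_8 = 9.18.
V_7 = D_8/(r−g) = 9.18/(0.096−0.058) = 241.5789
P₀ = V_7/(1+r)^7 = 241.5789/(1+0.096)^7 = 127.1702

CHF 127.17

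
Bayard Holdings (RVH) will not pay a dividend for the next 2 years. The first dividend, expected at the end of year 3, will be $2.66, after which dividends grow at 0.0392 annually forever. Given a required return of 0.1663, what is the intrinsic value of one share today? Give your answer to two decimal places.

Deferred-dividend DDM. At t=2 the remaining stream is a growing perpetuity with first payment D_3 = 2.66.
V_2 = D_3/(r−g) = 2.66/(0.1663−0.0392) = 20.9284
P₀ = V_2/(1+r)^2 = 20.9284/(1+0.1663)^2 = 15.3856

$15.39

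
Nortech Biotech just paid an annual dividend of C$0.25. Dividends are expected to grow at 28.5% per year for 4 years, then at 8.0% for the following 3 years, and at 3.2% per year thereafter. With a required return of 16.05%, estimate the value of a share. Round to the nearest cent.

Three-stage DDM. Project D₁…D_7; terminal Gordon value at t=7 with g = 0.032; discount at r = 0.1605.
D_1 = 0.3212
D_2 = 0.4128
D_3 = 0.5305
D_4 = 0.6816
D_5 = 0.7362
D_6 = 0.7951
D_7 = 0.8587
TV_7 = 0.8861/(0.1605−0.032) = 6.8960
P₀ = Σ Dₜ/(1+r)ᵗ + TV_7/(1+r)^7 = 4.7094

C$4.71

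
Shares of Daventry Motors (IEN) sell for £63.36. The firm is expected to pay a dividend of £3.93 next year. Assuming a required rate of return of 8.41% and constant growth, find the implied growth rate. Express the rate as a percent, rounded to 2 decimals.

2.21%

From P₀ = D₁/(r − g), the implied growth is g = r − D₁/P₀.
g = 0.0841 − 3.93/63.36 = 0.0841 − 0.06203 = 0.02207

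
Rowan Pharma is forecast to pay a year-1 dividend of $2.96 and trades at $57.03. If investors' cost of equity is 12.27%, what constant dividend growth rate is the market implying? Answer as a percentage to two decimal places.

7.08%

From P₀ = D₁/(r − g), the implied growth is g = r − D₁/P₀.
g = 0.1227 − 2.96/57.03 = 0.1227 − 0.05190 = 0.07080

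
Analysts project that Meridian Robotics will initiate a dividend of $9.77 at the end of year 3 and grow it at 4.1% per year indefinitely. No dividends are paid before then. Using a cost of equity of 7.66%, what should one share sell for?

Deferred-dividend DDM. At t=2 the remaining stream is a growing perpetuity with first payment D_3 = 9.77.
V_2 = D_3/(r−g) = 9.77/(0.0766−0.041) = 274.4382
P₀ = V_2/(1+r)^2 = 274.4382/(1+0.0766)^2 = 236.7750

$236.77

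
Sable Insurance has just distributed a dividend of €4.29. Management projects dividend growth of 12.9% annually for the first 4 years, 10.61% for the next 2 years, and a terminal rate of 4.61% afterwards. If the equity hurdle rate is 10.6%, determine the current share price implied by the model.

Three-stage DDM. Project D₁…D_6; terminal Gordon value at t=6 with g = 0.0461; discount at r = 0.106.
D_1 = 4.8434
D_2 = 5.4682
D_3 = 6.1736
D_4 = 6.9700
D_5 = 7.7095
D_6 = 8.5275
TV_6 = 8.9206/(0.106−0.0461) = 148.9252
P₀ = Σ Dₜ/(1+r)ᵗ + TV_6/(1+r)^6 = 108.7534

€108.75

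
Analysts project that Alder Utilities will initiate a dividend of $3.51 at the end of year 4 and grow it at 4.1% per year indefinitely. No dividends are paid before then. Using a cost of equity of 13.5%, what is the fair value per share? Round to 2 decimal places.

$25.54

Deferred-dividend DDM. At t=3 the remaining stream is a growing perpetuity with first payment D_4 = 3.51.
V_3 = D_4/(r−g) = 3.51/(0.135−0.041) = 37.3404
P₀ = V_3/(1+r)^3 = 37.3404/(1+0.135)^3 = 25.5383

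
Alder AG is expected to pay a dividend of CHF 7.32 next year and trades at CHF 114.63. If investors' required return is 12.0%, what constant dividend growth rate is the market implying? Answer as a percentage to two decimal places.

5.61%

From P₀ = D₁/(r − g), the implied growth is g = r − D₁/P₀.
g = 0.12 − 7.32/114.63 = 0.12 − 0.06386 = 0.05614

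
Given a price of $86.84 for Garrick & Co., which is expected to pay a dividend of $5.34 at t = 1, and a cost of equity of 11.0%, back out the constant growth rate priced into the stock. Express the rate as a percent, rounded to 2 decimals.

4.85%

From P₀ = D₁/(r − g), the implied growth is g = r − D₁/P₀.
g = 0.11 − 5.34/86.84 = 0.11 − 0.06149 = 0.04851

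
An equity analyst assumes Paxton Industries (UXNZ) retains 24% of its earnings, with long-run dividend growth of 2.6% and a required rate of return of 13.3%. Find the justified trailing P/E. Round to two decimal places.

7.29

Payout ratio b = 1 − 0.24 = 0.76.
Justified trailing P/E = b(1+g)/(r−g) = 0.76×(1+0.026)/(0.133−0.026) = 7.2875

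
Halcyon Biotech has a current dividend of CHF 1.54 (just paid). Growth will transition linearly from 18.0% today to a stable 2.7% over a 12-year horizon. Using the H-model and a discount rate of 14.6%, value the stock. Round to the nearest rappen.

H-model: P₀ = D₀[(1+g_L) + H(g_S−g_L)]/(r−g_L), with H = 12/2 = 6.
P₀ = 1.54 × [(1+0.027) + 6×(0.18−0.027)] / (0.146−0.027)
   = 1.54 × 1.9450 / 0.119 = 25.1706

CHF 25.17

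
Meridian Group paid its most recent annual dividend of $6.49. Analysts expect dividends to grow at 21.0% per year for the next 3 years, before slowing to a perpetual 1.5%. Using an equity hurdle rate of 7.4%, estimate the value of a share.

$184.49

Two-stage DDM. Project D₁…D_3 at 0.21, terminal growth 0.015, discount at r = 0.074.
D_1 = 7.8529
D_2 = 9.5020
D_3 = 11.4974
Terminal value at t=3: TV = D_4/(r−g) = 11.6699/(0.074−0.015) = 197.7948
P₀ = 7.8529/(1+0.074)^1 + 9.5020/(1+0.074)^2 + 11.4974/(1+0.074)^3 + 197.7948/(1+0.074)^3 = 184.4926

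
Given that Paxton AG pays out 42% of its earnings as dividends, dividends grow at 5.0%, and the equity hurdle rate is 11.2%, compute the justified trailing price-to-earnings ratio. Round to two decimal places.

7.11

Justified trailing P/E = b(1+g)/(r−g) = 0.42×(1+0.05)/(0.112−0.05) = 7.1129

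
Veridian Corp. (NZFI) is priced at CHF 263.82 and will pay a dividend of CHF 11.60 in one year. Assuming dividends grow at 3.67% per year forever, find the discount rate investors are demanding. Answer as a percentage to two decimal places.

8.07%

Rearranging the constant-growth DDM: r = D₁/P₀ + g.
r = 11.6000 / 263.82 + 0.0367 = 0.04397 + 0.0367 = 0.08067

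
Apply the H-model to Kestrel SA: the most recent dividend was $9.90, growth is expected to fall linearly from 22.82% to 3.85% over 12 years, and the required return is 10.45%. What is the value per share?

H-model: P₀ = D₀[(1+g_L) + H(g_S−g_L)]/(r−g_L), with H = 12/2 = 6.
P₀ = 9.90 × [(1+0.0385) + 6×(0.2282−0.0385)] / (0.1045−0.0385)
   = 9.90 × 2.1767 / 0.066 = 326.5050

$326.51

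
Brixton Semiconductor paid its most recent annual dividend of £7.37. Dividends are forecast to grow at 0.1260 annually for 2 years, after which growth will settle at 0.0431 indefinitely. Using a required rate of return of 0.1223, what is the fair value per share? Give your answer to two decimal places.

Two-stage DDM. Project D₁…D_2 at 0.126, terminal growth 0.0431, discount at r = 0.1223.
D_1 = 8.2986
D_2 = 9.3442
Terminal value at t=2: TV = D_3/(r−g) = 9.7470/(0.1223−0.0431) = 123.0680
P₀ = 8.2986/(1+0.1223)^1 + 9.3442/(1+0.1223)^2 + 123.0680/(1+0.1223)^2 = 112.5203

£112.52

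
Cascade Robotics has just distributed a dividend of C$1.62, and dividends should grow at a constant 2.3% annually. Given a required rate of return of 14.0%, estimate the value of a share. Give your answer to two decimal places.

Gordon growth model: P₀ = D₁/(r − g). D₁ = 1.62 × (1 + 0.023) = 1.6573.
P₀ = 1.6573 / (0.14 − 0.023) = 1.6573 / 0.117 = 14.1646

C$14.16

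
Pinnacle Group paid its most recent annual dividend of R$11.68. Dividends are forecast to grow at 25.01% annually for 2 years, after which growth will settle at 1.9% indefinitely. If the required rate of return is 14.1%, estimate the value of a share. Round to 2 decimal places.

R$143.92

Two-stage DDM. Project D₁…D_2 at 0.2501, terminal growth 0.019, discount at r = 0.141.
D_1 = 14.6012
D_2 = 18.2529
Terminal value at t=2: TV = D_3/(r−g) = 18.5997/(0.141−0.019) = 152.4568
P₀ = 14.6012/(1+0.141)^1 + 18.2529/(1+0.141)^2 + 152.4568/(1+0.141)^2 = 143.9222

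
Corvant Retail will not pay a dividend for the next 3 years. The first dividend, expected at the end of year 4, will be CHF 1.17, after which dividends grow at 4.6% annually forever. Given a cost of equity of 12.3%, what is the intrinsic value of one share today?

Deferred-dividend DDM. At t=3 the remaining stream is a growing perpetuity with first payment D_4 = 1.17.
V_3 = D_4/(r−g) = 1.17/(0.123−0.046) = 15.1948
P₀ = V_3/(1+r)^3 = 15.1948/(1+0.123)^3 = 10.7289

CHF 10.73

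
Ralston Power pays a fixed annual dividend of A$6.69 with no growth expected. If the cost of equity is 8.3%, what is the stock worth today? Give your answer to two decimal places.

Zero-growth DDM (perpetuity): P₀ = D/r = 6.69 / 0.083 = 80.6024

A$80.60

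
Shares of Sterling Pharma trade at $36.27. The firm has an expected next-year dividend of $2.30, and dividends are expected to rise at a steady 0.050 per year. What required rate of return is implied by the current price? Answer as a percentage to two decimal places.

Rearranging the constant-growth DDM: r = D₁/P₀ + g.
r = 2.3000 / 36.27 + 0.05 = 0.06341 + 0.05 = 0.11341

11.34%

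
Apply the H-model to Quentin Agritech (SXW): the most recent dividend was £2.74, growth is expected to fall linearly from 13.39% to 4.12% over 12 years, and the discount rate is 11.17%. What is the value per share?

H-model: P₀ = D₀[(1+g_L) + H(g_S−g_L)]/(r−g_L), with H = 12/2 = 6.
P₀ = 2.74 × [(1+0.0412) + 6×(0.1339−0.0412)] / (0.1117−0.0412)
   = 2.74 × 1.5974 / 0.0705 = 62.0833

£62.08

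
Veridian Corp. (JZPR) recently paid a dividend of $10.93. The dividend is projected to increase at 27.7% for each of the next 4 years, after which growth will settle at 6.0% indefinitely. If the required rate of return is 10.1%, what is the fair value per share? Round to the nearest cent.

Two-stage DDM. Project D₁…D_4 at 0.277, terminal growth 0.06, discount at r = 0.101.
D_1 = 13.9576
D_2 = 17.8239
D_3 = 22.7611
D_4 = 29.0659
Terminal value at t=4: TV = D_5/(r−g) = 30.8099/(0.101−0.06) = 751.4598
P₀ = 13.9576/(1+0.101)^1 + 17.8239/(1+0.101)^2 + 22.7611/(1+0.101)^3 + 29.0659/(1+0.101)^4 + 751.4598/(1+0.101)^4 = 575.6105

$575.61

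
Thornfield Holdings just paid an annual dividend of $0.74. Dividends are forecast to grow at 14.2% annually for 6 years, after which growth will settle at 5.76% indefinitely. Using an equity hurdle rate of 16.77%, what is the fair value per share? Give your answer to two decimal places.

Two-stage DDM. Project D₁…D_6 at 0.142, terminal growth 0.0576, discount at r = 0.1677.
D_1 = 0.8451
D_2 = 0.9651
D_3 = 1.1021
D_4 = 1.2586
D_5 = 1.4373
D_6 = 1.6415
Terminal value at t=6: TV = D_7/(r−g) = 1.7360/(0.1677−0.0576) = 15.7675
P₀ = 0.8451/(1+0.1677)^1 + 0.9651/(1+0.1677)^2 + 1.1021/(1+0.1677)^3 + 1.2586/(1+0.1677)^4 + 1.4373/(1+0.1677)^5 + 1.6415/(1+0.1677)^6 + 15.7675/(1+0.1677)^6 = 10.3300

$10.33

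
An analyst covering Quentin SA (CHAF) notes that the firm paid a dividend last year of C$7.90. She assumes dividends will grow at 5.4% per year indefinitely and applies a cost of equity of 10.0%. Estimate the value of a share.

C$181.01

Gordon growth model: P₀ = D₁/(r − g). D₁ = 7.90 × (1 + 0.054) = 8.3266.
P₀ = 8.3266 / (0.1 − 0.054) = 8.3266 / 0.046 = 181.0130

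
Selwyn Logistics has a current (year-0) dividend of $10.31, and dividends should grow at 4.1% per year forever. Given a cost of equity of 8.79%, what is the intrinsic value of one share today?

Gordon growth model: P₀ = D₁/(r − g). D₁ = 10.31 × (1 + 0.041) = 10.7327.
P₀ = 10.7327 / (0.0879 − 0.041) = 10.7327 / 0.0469 = 228.8424

$228.84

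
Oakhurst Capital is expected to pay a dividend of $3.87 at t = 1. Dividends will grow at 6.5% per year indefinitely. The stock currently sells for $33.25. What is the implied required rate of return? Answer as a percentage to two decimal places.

18.14%

Rearranging the constant-growth DDM: r = D₁/P₀ + g.
r = 3.8700 / 33.25 + 0.065 = 0.11639 + 0.065 = 0.18139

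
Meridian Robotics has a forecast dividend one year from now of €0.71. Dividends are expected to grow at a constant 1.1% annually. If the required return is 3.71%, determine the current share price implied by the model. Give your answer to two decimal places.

€27.20

Gordon growth model: P₀ = D₁/(r − g), with D₁ = 0.71 given directly.
P₀ = 0.7100 / (0.0371 − 0.011) = 0.7100 / 0.0261 = 27.2031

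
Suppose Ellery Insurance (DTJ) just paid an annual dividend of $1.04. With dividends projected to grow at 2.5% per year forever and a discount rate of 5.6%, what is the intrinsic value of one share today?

$34.39

Gordon growth model: P₀ = D₁/(r − g). D₁ = 1.04 × (1 + 0.025) = 1.0660.
P₀ = 1.0660 / (0.056 − 0.025) = 1.0660 / 0.031 = 34.3871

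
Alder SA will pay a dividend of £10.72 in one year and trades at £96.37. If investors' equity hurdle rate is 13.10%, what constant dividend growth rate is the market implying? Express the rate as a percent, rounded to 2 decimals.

1.98%

From P₀ = D₁/(r − g), the implied growth is g = r − D₁/P₀.
g = 0.131 − 10.72/96.37 = 0.131 − 0.11124 = 0.01976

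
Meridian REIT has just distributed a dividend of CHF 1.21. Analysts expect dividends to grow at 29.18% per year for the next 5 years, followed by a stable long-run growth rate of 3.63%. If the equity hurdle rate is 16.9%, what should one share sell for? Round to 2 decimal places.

CHF 23.82

Two-stage DDM. Project D₁…D_5 at 0.2918, terminal growth 0.0363, discount at r = 0.169.
D_1 = 1.5631
D_2 = 2.0192
D_3 = 2.6084
D_4 = 3.3695
D_5 = 4.3527
Terminal value at t=5: TV = D_6/(r−g) = 4.5107/(0.169−0.0363) = 33.9920
P₀ = 1.5631/(1+0.169)^1 + 2.0192/(1+0.169)^2 + 2.6084/(1+0.169)^3 + 3.3695/(1+0.169)^4 + 4.3527/(1+0.169)^5 + 33.9920/(1+0.169)^5 = 23.8161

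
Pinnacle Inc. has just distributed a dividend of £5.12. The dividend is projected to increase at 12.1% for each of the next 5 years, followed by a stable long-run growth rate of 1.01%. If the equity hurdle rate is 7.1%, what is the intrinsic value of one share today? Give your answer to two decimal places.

£136.10

Two-stage DDM. Project D₁…D_5 at 0.121, terminal growth 0.0101, discount at r = 0.071.
D_1 = 5.7395
D_2 = 6.4340
D_3 = 7.2125
D_4 = 8.0852
D_5 = 9.0635
Terminal value at t=5: TV = D_6/(r−g) = 9.1551/(0.071−0.0101) = 150.3298
P₀ = 5.7395/(1+0.071)^1 + 6.4340/(1+0.071)^2 + 7.2125/(1+0.071)^3 + 8.0852/(1+0.071)^4 + 9.0635/(1+0.071)^5 + 150.3298/(1+0.071)^5 = 136.1002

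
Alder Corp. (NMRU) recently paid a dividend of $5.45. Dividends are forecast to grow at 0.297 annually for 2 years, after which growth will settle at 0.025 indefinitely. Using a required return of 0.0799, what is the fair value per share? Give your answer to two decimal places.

$161.19

Two-stage DDM. Project D₁…D_2 at 0.297, terminal growth 0.025, discount at r = 0.0799.
D_1 = 7.0686
D_2 = 9.1680
Terminal value at t=2: TV = D_3/(r−g) = 9.3972/(0.0799−0.025) = 171.1701
P₀ = 7.0686/(1+0.0799)^1 + 9.1680/(1+0.0799)^2 + 171.1701/(1+0.0799)^2 = 161.1852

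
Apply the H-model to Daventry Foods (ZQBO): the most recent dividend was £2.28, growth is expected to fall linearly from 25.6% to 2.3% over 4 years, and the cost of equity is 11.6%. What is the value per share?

£36.50

H-model: P₀ = D₀[(1+g_L) + H(g_S−g_L)]/(r−g_L), with H = 4/2 = 2.
P₀ = 2.28 × [(1+0.023) + 2×(0.256−0.023)] / (0.116−0.023)
   = 2.28 × 1.4890 / 0.093 = 36.5045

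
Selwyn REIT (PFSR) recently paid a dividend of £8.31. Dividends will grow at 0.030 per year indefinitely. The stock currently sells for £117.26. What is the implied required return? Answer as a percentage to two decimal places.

10.30%

Rearranging the constant-growth DDM: r = D₁/P₀ + g.
D₁ = 8.31 × (1 + 0.03) = 8.5593.
r = 8.5593 / 117.26 + 0.03 = 0.07299 + 0.03 = 0.10299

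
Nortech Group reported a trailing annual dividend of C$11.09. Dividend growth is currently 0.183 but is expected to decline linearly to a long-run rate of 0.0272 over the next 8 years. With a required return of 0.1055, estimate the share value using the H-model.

H-model: P₀ = D₀[(1+g_L) + H(g_S−g_L)]/(r−g_L), with H = 8/2 = 4.
P₀ = 11.09 × [(1+0.0272) + 4×(0.183−0.0272)] / (0.1055−0.0272)
   = 11.09 × 1.6504 / 0.0783 = 233.7540

C$233.75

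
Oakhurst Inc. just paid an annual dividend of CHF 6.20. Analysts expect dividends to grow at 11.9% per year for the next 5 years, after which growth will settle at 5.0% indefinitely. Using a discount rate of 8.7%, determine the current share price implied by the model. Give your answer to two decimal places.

CHF 237.26

Two-stage DDM. Project D₁…D_5 at 0.119, terminal growth 0.05, discount at r = 0.087.
D_1 = 6.9378
D_2 = 7.7634
D_3 = 8.6872
D_4 = 9.7210
D_5 = 10.8778
Terminal value at t=5: TV = D_6/(r−g) = 11.4217/(0.087−0.05) = 308.6951
P₀ = 6.9378/(1+0.087)^1 + 7.7634/(1+0.087)^2 + 8.6872/(1+0.087)^3 + 9.7210/(1+0.087)^4 + 10.8778/(1+0.087)^5 + 308.6951/(1+0.087)^5 = 237.2622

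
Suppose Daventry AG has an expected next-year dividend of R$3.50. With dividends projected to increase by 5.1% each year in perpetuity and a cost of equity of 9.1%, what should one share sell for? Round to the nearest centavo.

Gordon growth model: P₀ = D₁/(r − g), with D₁ = 3.50 given directly.
P₀ = 3.5000 / (0.091 − 0.051) = 3.5000 / 0.04 = 87.5000

R$87.50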